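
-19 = -19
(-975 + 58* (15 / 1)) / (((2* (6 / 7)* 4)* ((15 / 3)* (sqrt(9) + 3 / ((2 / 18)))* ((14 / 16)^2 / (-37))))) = 74 / 15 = 4.93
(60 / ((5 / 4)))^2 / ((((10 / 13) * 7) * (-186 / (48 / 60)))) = -9984 / 5425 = -1.84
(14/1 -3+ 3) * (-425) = -5950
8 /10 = 4 /5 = 0.80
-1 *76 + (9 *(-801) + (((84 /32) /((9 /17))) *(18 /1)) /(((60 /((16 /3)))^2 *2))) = -4917137 /675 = -7284.65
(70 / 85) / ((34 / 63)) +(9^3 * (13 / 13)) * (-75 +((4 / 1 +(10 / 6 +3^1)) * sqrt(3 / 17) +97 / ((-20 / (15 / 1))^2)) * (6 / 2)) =18954 * sqrt(51) / 17 +298963395 / 4624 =72616.99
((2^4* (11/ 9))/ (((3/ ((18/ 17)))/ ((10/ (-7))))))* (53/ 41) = -186560/ 14637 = -12.75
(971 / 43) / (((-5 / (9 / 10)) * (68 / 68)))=-8739 / 2150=-4.06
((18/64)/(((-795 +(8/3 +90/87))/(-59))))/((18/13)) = 66729/4405952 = 0.02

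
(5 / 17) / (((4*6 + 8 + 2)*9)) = 5 / 5202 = 0.00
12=12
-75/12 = -25/4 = -6.25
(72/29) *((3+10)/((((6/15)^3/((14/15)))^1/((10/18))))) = 22750/87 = 261.49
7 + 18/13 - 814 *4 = -42219/13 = -3247.62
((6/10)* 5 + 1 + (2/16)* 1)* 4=33/2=16.50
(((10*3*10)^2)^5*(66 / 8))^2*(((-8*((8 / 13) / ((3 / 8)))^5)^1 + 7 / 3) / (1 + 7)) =-10229402030627389476796875000000000000000000000000000000000 / 371293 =-27550753799903013191190990000000000000000000000000000.00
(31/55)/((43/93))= 2883/2365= 1.22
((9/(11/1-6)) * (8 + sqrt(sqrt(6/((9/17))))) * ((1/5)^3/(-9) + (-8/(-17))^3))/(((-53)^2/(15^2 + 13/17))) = 2191831906 * 3^(3/4) * 34^(1/4)/439894666875 + 17534655248/146631555625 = 0.15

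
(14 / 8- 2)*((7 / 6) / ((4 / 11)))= -77 / 96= -0.80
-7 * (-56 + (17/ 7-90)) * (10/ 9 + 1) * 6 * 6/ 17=76380/ 17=4492.94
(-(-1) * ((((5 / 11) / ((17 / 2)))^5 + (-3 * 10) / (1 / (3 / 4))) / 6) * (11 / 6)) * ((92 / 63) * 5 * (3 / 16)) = -9.41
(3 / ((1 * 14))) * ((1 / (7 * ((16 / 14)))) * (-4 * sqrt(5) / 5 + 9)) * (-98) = -189 / 8 + 21 * sqrt(5) / 10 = -18.93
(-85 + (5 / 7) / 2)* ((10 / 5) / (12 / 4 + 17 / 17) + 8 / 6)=-4345 / 28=-155.18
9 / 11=0.82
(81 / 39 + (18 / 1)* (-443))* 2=-207270 / 13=-15943.85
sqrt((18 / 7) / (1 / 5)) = 3* sqrt(70) / 7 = 3.59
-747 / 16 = -46.69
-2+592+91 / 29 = 17201 / 29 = 593.14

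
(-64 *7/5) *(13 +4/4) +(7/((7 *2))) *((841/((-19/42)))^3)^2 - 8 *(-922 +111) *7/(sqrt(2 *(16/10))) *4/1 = 45416 *sqrt(5) +4855251441278243806073828128/235229405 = 20640495355069523278.30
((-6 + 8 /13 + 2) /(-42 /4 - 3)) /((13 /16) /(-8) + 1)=11264 /40365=0.28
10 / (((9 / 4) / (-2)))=-8.89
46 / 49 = 0.94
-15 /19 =-0.79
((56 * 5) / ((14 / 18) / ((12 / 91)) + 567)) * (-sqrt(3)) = -4320 * sqrt(3) / 8839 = -0.85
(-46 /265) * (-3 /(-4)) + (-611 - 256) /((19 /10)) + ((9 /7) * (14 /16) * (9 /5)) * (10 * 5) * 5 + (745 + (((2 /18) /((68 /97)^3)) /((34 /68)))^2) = 8016140405374972267 /10080404943989760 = 795.22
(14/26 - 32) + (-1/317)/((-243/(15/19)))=-199535902/6342219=-31.46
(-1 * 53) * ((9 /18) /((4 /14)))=-371 /4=-92.75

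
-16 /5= -3.20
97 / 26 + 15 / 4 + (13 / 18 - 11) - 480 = -225949 / 468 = -482.80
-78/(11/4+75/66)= -20.07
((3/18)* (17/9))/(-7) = -17/378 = -0.04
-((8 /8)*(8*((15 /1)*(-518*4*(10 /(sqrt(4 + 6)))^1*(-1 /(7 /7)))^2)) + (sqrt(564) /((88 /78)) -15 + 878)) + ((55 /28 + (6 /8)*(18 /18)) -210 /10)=-36062751769 /7 -39*sqrt(141) /22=-5151821702.34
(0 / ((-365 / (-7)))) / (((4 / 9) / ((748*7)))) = 0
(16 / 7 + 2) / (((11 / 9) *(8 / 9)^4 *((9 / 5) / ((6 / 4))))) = 1476225 / 315392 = 4.68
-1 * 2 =-2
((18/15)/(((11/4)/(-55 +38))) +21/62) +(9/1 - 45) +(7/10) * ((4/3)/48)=-5286049/122760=-43.06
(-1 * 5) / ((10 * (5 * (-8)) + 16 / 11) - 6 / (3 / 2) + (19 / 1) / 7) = 385 / 30787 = 0.01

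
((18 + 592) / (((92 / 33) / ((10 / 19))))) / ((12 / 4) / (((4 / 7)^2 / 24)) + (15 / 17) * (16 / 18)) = 5133150 / 9863527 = 0.52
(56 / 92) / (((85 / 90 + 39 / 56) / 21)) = 148176 / 19021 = 7.79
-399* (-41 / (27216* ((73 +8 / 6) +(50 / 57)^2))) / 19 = 14801 / 35137296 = 0.00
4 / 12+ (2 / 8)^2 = 19 / 48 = 0.40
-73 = -73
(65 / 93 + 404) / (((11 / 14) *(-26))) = -263459 / 13299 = -19.81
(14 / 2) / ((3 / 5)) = 11.67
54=54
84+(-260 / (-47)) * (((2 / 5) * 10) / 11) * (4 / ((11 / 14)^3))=69217708 / 688127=100.59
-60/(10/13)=-78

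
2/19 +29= 553/19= 29.11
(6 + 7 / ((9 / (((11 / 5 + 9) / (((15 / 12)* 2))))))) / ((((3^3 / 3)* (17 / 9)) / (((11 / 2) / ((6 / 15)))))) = 11737 / 1530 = 7.67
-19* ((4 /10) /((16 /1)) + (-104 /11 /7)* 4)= 314697 /3080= 102.17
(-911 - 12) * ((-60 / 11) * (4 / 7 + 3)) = 1384500 / 77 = 17980.52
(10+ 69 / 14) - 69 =-757 / 14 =-54.07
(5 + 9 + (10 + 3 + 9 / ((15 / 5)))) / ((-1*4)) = -15 / 2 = -7.50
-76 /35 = -2.17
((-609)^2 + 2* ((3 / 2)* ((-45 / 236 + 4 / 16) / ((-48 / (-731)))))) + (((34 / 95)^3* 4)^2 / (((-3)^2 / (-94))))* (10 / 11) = 10191689806683247673611 / 27479499092100000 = 370883.39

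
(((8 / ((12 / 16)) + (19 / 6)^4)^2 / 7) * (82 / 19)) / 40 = 170377804405 / 893555712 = 190.67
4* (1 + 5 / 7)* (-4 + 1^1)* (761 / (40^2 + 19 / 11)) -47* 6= -11995110 / 41111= -291.77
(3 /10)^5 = 243 /100000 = 0.00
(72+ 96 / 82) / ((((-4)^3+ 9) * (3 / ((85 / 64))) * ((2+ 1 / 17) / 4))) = -7225 / 6314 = -1.14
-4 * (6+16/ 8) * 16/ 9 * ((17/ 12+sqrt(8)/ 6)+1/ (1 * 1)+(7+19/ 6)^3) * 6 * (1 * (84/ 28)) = -29120384/ 27-1024 * sqrt(2)/ 3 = -1079015.46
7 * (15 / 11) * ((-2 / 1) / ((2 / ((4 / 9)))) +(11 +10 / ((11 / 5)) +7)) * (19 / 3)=1455020 / 1089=1336.11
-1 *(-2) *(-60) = -120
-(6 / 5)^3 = -1.73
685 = 685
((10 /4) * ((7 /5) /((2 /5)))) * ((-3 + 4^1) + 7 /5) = 21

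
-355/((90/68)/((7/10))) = -8449/45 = -187.76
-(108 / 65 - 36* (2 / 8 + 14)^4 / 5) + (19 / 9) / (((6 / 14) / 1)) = 6669354763 / 22464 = 296890.79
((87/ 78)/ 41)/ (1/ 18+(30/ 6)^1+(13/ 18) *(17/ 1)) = 87/ 55432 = 0.00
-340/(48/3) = -85/4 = -21.25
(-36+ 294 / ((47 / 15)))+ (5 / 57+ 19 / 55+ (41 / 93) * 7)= 280223441 / 4567695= 61.35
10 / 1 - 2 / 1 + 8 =16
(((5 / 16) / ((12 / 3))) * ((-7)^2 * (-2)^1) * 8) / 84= -35 / 48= -0.73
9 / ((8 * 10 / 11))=99 / 80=1.24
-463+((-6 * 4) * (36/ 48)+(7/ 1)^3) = -138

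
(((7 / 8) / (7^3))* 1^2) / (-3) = -0.00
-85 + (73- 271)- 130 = -413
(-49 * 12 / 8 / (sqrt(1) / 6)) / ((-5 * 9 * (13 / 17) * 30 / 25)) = 833 / 78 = 10.68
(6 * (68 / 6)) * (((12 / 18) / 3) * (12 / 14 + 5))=5576 / 63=88.51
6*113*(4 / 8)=339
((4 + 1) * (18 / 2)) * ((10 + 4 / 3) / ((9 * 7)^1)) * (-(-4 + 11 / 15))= 238 / 9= 26.44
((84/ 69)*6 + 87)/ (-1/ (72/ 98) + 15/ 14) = -325.54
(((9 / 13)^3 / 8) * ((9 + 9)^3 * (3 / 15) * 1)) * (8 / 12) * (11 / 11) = 354294 / 10985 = 32.25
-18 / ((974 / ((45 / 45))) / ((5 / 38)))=-45 / 18506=-0.00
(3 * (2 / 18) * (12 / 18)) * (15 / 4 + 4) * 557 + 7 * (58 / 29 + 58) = 24827 / 18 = 1379.28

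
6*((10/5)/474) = 0.03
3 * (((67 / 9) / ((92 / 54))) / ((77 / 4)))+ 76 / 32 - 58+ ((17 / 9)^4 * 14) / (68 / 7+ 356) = -809934653861 / 14872999680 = -54.46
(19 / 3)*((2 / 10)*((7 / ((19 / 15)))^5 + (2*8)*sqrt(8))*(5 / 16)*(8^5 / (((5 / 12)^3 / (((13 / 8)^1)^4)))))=5001145344*sqrt(2) / 125 + 839851262359200 / 130321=6501062914.62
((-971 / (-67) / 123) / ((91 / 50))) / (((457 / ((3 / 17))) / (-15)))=-0.00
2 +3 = 5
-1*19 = -19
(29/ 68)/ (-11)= -29/ 748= -0.04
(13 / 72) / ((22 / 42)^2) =637 / 968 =0.66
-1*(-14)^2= -196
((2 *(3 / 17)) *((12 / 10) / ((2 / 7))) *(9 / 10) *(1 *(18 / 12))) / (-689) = -1701 / 585650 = -0.00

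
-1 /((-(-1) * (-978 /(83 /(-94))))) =-83 /91932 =-0.00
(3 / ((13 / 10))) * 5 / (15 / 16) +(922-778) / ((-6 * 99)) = 5176 / 429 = 12.07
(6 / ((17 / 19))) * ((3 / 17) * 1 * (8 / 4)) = 684 / 289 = 2.37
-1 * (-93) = 93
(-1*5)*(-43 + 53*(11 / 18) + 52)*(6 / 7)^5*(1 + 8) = -14482800 / 16807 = -861.71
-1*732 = -732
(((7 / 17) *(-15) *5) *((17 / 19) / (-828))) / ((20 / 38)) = 35 / 552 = 0.06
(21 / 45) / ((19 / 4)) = 0.10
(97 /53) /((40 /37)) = 3589 /2120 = 1.69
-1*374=-374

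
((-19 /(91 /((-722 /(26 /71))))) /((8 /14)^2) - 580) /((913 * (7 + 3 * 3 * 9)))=1840603 /217250176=0.01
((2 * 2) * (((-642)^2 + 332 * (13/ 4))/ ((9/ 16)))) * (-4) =-105790208/ 9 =-11754467.56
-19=-19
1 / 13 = 0.08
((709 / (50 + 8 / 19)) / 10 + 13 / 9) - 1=159559 / 86220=1.85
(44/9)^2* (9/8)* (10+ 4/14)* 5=9680/7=1382.86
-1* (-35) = 35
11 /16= 0.69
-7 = -7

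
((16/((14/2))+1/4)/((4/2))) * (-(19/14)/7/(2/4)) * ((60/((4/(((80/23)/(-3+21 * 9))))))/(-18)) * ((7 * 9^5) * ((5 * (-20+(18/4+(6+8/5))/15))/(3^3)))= -1572927255/139748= -11255.45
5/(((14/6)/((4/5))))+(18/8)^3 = 5871/448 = 13.10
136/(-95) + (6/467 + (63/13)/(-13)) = -13432193/7497685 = -1.79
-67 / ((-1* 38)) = 67 / 38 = 1.76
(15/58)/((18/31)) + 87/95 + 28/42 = 22347/11020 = 2.03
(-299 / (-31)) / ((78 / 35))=805 / 186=4.33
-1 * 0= 0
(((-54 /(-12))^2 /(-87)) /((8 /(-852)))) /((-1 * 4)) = -5751 /928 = -6.20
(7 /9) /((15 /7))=49 /135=0.36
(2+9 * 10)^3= 778688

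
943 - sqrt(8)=943 - 2 * sqrt(2)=940.17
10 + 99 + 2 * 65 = 239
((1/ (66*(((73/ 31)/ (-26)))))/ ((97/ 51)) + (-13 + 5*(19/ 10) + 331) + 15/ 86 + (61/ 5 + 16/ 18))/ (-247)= -51346277222/ 37227613995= -1.38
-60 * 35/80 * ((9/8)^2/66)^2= -76545/7929856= -0.01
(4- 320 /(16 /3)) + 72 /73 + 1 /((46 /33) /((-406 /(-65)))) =-5514893 /109135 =-50.53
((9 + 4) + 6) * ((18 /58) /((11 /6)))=1026 /319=3.22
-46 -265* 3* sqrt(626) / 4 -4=-795* sqrt(626) / 4 -50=-5022.72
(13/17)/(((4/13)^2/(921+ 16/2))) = 7503.72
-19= -19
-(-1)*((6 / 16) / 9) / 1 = 1 / 24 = 0.04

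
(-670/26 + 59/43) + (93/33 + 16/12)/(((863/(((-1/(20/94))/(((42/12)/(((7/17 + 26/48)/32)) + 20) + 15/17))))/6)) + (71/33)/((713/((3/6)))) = -194894076539598353/7988572207657470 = -24.40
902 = 902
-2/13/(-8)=1/52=0.02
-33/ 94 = -0.35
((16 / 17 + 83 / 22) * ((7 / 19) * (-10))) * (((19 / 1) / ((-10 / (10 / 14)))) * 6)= 26445 / 187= 141.42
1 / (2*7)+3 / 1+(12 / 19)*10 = 2497 / 266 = 9.39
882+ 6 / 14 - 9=6114 / 7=873.43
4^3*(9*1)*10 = 5760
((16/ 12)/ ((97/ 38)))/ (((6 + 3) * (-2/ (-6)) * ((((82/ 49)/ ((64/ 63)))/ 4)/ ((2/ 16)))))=17024/ 322137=0.05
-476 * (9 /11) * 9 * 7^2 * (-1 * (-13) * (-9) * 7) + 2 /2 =1547290847 /11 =140662804.27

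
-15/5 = -3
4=4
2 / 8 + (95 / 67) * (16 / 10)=675 / 268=2.52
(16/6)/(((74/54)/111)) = 216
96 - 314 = -218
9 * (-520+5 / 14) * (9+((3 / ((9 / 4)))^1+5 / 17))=-5914575 / 119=-49702.31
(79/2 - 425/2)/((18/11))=-1903/18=-105.72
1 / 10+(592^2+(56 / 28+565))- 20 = 3510111 / 10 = 351011.10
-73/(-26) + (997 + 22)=26567/26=1021.81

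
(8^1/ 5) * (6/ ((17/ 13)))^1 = 624/ 85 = 7.34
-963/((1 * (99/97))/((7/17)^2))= -508571/3179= -159.98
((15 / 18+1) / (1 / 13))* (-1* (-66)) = 1573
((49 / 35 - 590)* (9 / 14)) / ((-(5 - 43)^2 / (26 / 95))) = 344331 / 4801300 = 0.07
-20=-20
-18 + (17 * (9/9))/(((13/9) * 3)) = -183/13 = -14.08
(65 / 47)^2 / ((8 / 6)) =12675 / 8836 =1.43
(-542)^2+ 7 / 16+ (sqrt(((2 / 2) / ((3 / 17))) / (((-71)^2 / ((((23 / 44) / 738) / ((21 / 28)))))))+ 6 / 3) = sqrt(352682) / 576378+ 4700263 / 16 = 293766.44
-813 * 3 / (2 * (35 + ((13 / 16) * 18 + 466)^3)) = -69376 / 6316066005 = -0.00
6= 6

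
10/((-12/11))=-55/6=-9.17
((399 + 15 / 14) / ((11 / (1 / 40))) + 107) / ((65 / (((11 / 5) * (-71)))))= -47195191 / 182000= -259.31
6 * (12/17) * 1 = 72/17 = 4.24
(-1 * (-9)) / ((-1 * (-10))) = 9 / 10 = 0.90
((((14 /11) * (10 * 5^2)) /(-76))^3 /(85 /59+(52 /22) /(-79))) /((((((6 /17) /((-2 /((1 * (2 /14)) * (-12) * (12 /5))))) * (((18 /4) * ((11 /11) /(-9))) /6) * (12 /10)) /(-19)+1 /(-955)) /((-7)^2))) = -12420001243603515625 /13518556757123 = -918737.22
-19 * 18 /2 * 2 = -342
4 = 4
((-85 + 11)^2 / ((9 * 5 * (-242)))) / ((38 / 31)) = -42439 / 103455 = -0.41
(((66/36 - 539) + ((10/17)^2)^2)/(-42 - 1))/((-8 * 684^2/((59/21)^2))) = -936835205023/35567731867578624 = -0.00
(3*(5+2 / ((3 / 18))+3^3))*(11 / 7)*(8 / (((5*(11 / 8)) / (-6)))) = -50688 / 35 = -1448.23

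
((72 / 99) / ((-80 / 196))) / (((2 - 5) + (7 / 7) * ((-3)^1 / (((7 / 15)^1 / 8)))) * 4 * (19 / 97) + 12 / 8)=133084 / 3073125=0.04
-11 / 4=-2.75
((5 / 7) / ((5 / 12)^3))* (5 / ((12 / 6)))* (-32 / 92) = -8.59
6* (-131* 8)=-6288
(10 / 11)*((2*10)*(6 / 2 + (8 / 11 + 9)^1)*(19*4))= 2128000 / 121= 17586.78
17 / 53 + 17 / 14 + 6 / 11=16981 / 8162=2.08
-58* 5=-290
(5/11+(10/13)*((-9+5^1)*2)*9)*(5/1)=-39275/143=-274.65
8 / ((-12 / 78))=-52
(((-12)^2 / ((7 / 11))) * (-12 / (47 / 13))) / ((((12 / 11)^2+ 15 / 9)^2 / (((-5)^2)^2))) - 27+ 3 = -20358895473624 / 353796401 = -57544.10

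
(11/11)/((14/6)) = 3/7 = 0.43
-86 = -86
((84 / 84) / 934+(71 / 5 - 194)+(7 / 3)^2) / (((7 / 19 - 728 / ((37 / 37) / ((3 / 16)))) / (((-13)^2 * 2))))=47061180218 / 108710595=432.90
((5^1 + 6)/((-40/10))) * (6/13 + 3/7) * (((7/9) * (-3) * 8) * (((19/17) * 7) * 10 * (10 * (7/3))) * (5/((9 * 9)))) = 10241000/1989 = 5148.82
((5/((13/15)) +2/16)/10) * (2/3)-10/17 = -5179/26520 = -0.20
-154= -154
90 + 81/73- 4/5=32963/365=90.31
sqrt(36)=6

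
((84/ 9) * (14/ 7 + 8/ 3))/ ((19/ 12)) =1568/ 57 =27.51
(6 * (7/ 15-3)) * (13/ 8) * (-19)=4693/ 10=469.30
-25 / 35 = -5 / 7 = -0.71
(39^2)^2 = 2313441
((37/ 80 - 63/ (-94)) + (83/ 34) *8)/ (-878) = -1320723/ 56121760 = -0.02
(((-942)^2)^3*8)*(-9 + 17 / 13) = -558978885894467635200 / 13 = -42998375838035971938.46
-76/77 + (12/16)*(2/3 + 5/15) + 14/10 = 1.16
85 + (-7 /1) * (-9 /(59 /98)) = 11189 /59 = 189.64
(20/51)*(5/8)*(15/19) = 0.19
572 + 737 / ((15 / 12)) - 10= 5758 / 5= 1151.60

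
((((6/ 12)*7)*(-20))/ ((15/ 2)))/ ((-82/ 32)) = 448/ 123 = 3.64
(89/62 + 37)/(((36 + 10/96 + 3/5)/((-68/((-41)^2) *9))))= -175007520/459045799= -0.38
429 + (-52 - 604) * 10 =-6131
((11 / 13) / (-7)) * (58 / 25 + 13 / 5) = -1353 / 2275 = -0.59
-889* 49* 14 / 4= -304927 / 2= -152463.50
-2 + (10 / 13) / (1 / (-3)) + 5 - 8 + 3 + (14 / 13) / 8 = -217 / 52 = -4.17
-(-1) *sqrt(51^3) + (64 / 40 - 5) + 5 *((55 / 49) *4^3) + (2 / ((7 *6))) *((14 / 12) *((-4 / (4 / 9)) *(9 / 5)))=173893 / 490 + 51 *sqrt(51)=719.10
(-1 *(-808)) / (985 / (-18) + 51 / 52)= -378144 / 25151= -15.03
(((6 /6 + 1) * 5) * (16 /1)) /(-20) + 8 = 0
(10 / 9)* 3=10 / 3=3.33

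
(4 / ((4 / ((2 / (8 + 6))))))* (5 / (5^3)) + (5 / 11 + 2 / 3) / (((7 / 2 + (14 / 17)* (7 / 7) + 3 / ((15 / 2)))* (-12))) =-391381 / 27823950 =-0.01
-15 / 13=-1.15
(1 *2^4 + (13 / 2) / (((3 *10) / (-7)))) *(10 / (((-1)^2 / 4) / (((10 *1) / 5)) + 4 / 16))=3476 / 9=386.22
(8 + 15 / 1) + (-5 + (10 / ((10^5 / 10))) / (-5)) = 89999 / 5000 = 18.00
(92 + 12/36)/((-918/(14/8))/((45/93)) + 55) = -9695/108057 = -0.09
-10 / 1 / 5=-2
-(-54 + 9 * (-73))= 711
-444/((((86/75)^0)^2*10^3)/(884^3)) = -38339794272/125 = -306718354.18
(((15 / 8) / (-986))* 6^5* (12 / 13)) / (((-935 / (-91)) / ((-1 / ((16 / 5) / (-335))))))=-25642575 / 184382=-139.07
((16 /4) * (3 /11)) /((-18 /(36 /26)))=-12 /143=-0.08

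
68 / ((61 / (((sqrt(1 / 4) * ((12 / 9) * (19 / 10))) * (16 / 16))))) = 1.41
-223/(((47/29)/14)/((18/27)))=-1284.23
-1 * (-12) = 12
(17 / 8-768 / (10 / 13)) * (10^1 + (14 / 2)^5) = -670174267 / 40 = -16754356.68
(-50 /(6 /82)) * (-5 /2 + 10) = -5125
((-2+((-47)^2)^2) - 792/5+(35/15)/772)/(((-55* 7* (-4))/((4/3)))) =56504848583/13374900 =4224.69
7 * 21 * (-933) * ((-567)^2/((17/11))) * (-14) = 6790250827206/17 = 399426519247.41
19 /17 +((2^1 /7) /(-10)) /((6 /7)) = 553 /510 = 1.08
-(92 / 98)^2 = -2116 / 2401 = -0.88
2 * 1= 2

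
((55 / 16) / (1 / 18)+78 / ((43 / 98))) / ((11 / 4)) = 82437 / 946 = 87.14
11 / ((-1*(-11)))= 1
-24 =-24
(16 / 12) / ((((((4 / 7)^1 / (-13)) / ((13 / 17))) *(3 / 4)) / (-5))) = 154.64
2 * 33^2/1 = 2178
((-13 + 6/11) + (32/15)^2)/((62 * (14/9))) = -631/7700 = -0.08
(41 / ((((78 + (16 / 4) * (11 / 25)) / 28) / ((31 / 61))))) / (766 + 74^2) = 222425 / 189809857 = 0.00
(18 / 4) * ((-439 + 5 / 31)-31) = -131085 / 62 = -2114.27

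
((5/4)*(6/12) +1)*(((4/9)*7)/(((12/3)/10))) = 455/36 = 12.64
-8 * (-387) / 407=7.61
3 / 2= 1.50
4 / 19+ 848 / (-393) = -14540 / 7467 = -1.95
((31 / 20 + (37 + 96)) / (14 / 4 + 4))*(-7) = -6279 / 50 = -125.58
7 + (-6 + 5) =6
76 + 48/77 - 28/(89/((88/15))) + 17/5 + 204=5801291/20559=282.18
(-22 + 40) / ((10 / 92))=828 / 5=165.60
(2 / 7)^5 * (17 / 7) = 544 / 117649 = 0.00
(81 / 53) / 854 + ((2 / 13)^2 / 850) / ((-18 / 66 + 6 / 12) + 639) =11688294929 / 6531144788350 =0.00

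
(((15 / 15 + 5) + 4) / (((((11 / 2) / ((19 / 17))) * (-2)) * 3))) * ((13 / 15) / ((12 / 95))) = -23465 / 10098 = -2.32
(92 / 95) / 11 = 92 / 1045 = 0.09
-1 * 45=-45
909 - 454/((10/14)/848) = -2690399/5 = -538079.80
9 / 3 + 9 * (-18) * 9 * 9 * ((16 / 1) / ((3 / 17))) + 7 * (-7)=-1189774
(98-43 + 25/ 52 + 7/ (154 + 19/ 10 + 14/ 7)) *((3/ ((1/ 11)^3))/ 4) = 55427.93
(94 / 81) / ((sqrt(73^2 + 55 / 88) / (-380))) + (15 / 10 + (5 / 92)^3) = 1168157 / 778688 - 71440 * sqrt(85274) / 3453597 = -4.54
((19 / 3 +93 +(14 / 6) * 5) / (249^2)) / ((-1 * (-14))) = 37 / 289338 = 0.00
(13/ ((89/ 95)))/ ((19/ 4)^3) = 4160/ 32129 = 0.13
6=6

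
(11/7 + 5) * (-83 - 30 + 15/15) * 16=-11776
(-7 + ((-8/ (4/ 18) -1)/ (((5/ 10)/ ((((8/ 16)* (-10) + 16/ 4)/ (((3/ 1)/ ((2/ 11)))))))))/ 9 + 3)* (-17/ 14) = 8840/ 2079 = 4.25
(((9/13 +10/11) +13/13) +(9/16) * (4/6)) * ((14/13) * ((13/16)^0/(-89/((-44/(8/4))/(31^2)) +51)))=23835/29288038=0.00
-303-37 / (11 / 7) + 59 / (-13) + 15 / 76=-3596075 / 10868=-330.89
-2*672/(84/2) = -32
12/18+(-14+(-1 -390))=-1213/3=-404.33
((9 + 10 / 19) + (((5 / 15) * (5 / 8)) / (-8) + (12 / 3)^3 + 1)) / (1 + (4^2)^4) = 271777 / 239078976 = 0.00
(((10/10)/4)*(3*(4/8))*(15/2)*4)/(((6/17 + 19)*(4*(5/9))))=1377/5264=0.26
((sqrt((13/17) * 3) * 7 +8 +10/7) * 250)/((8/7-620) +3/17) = -12250 * sqrt(663)/73623-8500/2231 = -8.09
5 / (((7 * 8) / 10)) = 25 / 28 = 0.89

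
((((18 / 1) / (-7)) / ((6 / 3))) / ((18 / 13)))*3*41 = -1599 / 14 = -114.21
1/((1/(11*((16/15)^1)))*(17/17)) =176/15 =11.73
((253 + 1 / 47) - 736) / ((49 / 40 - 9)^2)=-36320000 / 4545887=-7.99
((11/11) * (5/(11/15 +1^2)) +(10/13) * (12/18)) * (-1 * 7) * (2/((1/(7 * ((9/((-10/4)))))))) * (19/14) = 21147/13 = 1626.69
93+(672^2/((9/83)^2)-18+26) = 345663373/9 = 38407041.44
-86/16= -43/8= -5.38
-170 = -170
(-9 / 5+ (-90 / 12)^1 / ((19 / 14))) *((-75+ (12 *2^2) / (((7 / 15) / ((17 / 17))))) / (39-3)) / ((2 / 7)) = -377 / 19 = -19.84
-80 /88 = -10 /11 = -0.91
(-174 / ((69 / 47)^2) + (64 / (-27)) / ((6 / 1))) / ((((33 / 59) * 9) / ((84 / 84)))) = -205097098 / 12726153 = -16.12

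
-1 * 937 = -937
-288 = -288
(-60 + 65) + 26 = 31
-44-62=-106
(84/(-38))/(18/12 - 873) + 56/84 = 3166/4731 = 0.67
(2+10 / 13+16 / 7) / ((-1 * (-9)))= 460 / 819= 0.56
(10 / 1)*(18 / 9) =20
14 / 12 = 7 / 6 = 1.17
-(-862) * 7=6034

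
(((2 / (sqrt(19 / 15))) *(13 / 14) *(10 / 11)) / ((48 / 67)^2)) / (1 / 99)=291785 *sqrt(285) / 17024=289.35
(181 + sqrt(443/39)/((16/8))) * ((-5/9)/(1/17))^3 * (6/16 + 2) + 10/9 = -365506.24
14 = 14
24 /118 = 0.20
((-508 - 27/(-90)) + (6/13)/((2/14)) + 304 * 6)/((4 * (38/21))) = 3602319/19760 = 182.30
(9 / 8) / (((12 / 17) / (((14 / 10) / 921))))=119 / 49120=0.00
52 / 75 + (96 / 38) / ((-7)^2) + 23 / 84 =94841 / 93100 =1.02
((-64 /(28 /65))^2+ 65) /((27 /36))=1446380 /49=29517.96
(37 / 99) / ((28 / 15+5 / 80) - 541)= -2960 / 4269441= -0.00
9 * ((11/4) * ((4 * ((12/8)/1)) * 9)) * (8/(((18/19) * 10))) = 5643/5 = 1128.60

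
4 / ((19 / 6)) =24 / 19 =1.26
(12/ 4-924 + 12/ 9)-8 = -2783/ 3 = -927.67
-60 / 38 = -30 / 19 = -1.58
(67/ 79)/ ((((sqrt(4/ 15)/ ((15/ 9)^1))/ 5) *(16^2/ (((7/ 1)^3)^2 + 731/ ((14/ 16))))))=1389229925 *sqrt(15)/ 849408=6334.37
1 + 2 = 3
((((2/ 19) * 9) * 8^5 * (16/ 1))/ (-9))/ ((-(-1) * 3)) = -1048576/ 57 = -18396.07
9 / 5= 1.80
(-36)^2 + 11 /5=6491 /5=1298.20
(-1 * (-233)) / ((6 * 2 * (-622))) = -233 / 7464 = -0.03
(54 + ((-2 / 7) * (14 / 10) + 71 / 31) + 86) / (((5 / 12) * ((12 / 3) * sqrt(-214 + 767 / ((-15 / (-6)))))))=8.84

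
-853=-853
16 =16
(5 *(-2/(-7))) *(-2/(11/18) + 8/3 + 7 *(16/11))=3160/231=13.68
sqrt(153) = 3 * sqrt(17) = 12.37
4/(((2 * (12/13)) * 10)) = 13/60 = 0.22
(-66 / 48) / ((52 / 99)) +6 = 1407 / 416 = 3.38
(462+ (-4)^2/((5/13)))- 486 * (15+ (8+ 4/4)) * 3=-172442/5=-34488.40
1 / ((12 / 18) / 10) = 15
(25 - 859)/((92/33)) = -13761/46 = -299.15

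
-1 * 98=-98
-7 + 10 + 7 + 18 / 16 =89 / 8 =11.12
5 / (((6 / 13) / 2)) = 65 / 3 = 21.67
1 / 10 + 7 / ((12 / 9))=107 / 20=5.35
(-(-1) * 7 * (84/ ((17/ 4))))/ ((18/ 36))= 276.71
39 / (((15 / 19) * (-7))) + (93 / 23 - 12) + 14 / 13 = -145848 / 10465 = -13.94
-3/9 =-1/3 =-0.33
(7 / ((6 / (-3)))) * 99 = -693 / 2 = -346.50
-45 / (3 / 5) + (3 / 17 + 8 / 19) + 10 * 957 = 3067078 / 323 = 9495.60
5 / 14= 0.36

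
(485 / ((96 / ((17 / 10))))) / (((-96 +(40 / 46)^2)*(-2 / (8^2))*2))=872321 / 604608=1.44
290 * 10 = 2900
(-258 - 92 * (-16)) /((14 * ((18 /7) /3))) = 607 /6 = 101.17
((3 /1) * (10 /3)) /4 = 5 /2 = 2.50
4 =4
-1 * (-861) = 861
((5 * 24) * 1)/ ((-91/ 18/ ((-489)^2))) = -516501360/ 91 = -5675839.12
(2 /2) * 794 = 794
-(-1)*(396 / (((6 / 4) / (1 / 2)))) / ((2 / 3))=198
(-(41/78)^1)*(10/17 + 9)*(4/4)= -6683/1326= -5.04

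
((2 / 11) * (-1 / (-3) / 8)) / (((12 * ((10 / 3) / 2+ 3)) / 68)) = 0.01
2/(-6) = -1/3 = -0.33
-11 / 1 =-11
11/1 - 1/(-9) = 100/9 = 11.11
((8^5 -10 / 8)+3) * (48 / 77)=1572948 / 77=20427.90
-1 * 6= -6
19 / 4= 4.75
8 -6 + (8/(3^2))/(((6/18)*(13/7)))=134/39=3.44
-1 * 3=-3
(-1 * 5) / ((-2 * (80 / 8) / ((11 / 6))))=11 / 24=0.46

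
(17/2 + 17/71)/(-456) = -0.02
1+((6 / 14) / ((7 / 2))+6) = 349 / 49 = 7.12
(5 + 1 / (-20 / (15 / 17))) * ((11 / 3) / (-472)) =-3707 / 96288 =-0.04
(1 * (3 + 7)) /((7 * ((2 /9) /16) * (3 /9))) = 2160 /7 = 308.57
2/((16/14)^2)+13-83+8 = -1935/32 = -60.47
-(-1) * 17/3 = 17/3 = 5.67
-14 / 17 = -0.82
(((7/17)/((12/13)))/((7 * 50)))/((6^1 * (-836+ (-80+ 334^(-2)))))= -362557/1563435013500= -0.00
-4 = -4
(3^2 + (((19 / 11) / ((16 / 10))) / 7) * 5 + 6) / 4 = 9715 / 2464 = 3.94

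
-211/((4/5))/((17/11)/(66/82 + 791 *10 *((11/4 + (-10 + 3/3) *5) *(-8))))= -1272103114865/2788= -456278018.24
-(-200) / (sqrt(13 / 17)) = 200 * sqrt(221) / 13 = 228.71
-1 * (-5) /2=5 /2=2.50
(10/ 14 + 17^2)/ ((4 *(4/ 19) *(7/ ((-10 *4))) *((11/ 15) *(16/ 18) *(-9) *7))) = 722475/ 15092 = 47.87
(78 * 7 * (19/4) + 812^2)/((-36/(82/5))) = -301549.31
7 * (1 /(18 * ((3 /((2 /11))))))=7 /297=0.02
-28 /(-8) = 7 /2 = 3.50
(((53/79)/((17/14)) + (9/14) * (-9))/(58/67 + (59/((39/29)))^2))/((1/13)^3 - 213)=4405924993041/345312963922486000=0.00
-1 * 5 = -5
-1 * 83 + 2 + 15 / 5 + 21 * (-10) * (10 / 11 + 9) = -2158.91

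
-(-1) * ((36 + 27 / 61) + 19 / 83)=36.67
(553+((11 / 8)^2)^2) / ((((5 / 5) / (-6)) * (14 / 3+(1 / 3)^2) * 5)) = -61552683 / 440320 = -139.79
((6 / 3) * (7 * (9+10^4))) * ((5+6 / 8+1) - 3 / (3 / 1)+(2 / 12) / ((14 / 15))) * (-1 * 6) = -4984482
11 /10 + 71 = 721 /10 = 72.10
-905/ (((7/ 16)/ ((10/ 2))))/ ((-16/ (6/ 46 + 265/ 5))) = 5529550/ 161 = 34345.03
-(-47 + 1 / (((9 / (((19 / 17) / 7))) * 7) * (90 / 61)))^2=-1005597097744801 / 455260572900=-2208.84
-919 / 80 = -11.49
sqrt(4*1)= 2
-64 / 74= -32 / 37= -0.86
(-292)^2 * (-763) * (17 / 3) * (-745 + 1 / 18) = 7414904421848 / 27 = 274626089698.07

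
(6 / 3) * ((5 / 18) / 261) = 5 / 2349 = 0.00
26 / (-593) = -26 / 593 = -0.04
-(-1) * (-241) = -241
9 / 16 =0.56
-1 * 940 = -940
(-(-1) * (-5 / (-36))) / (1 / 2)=5 / 18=0.28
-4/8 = -1/2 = -0.50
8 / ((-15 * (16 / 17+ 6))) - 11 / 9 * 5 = -16429 / 2655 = -6.19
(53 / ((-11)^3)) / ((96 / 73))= -3869 / 127776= -0.03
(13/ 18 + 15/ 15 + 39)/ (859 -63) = 733/ 14328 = 0.05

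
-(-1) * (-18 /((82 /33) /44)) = -13068 /41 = -318.73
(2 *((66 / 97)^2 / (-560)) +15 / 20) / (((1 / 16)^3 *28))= 252356352 / 2305205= 109.47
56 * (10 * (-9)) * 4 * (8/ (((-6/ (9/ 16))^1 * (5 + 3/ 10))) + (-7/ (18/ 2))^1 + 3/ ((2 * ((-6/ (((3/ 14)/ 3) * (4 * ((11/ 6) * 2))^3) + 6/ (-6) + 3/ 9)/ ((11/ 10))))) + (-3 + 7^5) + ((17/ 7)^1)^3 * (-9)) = -38661594262162016/ 115028921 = -336103250.61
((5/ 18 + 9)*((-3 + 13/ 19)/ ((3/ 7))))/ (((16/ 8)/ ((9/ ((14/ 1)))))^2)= -5511/ 1064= -5.18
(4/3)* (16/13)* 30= 640/13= 49.23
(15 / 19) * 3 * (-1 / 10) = -9 / 38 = -0.24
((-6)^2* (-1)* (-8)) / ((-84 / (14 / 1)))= -48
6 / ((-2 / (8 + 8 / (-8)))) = -21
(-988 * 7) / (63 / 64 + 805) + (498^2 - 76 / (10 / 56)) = 9121709988 / 36845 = 247569.82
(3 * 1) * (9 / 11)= 27 / 11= 2.45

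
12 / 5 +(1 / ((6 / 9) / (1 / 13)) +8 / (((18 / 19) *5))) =4919 / 1170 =4.20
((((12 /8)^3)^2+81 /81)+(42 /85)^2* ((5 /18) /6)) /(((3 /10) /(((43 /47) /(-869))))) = -147954013 /3399444576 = -0.04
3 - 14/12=11/6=1.83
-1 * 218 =-218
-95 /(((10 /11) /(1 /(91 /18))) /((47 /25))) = -88407 /2275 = -38.86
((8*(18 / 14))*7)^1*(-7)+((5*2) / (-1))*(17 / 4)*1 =-1093 / 2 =-546.50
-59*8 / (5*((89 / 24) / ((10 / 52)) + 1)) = -5664 / 1217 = -4.65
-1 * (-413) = 413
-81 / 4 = -20.25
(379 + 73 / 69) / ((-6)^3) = -3278 / 1863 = -1.76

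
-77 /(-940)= 77 /940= 0.08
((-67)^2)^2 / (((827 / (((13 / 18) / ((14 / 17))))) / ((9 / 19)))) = 4453397741 / 439964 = 10122.19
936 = 936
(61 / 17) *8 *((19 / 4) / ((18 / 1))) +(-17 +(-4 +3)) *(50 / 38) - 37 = -154388 / 2907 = -53.11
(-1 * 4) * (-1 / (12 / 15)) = 5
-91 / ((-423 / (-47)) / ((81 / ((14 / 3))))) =-351 / 2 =-175.50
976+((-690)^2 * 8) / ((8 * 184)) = 7127 / 2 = 3563.50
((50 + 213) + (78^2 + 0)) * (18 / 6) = 19041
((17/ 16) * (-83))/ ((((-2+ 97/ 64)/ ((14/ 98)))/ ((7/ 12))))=1411/ 93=15.17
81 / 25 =3.24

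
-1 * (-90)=90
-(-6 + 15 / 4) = 9 / 4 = 2.25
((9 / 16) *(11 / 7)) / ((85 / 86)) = 4257 / 4760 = 0.89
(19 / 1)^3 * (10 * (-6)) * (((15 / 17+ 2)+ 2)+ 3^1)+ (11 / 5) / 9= -2481586013 / 765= -3243903.28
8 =8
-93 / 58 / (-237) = 31 / 4582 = 0.01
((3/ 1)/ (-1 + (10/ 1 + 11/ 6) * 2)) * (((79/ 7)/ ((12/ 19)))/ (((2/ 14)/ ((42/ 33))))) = 31521/ 1496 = 21.07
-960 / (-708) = 80 / 59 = 1.36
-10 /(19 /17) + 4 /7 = -1114 /133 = -8.38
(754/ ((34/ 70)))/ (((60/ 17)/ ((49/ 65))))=9947/ 30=331.57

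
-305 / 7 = -43.57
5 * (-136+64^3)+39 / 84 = 36681133 / 28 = 1310040.46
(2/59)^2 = 4/3481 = 0.00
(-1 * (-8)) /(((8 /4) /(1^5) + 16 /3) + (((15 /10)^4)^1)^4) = 1572864 /130581955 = 0.01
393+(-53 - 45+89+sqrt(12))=387.46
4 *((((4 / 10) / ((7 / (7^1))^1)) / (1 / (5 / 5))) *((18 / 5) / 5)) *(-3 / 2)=-216 / 125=-1.73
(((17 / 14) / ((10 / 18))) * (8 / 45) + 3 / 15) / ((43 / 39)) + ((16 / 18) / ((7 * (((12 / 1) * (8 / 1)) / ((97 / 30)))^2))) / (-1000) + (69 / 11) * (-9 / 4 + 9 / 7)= -170385570274457 / 30895603200000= -5.51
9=9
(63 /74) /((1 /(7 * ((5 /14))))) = 315 /148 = 2.13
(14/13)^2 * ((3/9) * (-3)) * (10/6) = -980/507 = -1.93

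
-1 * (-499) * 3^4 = 40419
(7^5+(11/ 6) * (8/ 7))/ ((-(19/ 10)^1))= -3529910/ 399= -8846.89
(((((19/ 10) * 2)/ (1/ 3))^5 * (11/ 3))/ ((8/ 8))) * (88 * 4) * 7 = 5436087170976/ 3125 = 1739547894.71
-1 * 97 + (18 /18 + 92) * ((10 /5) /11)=-881 /11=-80.09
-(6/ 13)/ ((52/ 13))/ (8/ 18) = -27/ 104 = -0.26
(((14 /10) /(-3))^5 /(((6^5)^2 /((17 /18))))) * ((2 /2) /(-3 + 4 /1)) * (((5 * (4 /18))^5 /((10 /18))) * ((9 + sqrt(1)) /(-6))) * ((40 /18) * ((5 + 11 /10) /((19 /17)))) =296290603 /13909089812616288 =0.00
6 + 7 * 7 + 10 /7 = 395 /7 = 56.43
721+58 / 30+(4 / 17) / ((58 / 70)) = 5348192 / 7395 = 723.22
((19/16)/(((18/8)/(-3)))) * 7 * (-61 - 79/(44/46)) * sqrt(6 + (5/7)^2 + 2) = 20007 * sqrt(417)/88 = 4642.66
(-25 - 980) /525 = -67 /35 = -1.91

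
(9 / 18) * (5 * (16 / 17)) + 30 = 550 / 17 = 32.35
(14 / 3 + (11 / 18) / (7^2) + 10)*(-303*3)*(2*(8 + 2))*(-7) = 1868067.14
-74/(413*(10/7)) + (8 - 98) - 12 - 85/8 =-266091/2360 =-112.75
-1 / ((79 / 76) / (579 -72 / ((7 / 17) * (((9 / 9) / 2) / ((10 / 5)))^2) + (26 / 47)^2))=2134.16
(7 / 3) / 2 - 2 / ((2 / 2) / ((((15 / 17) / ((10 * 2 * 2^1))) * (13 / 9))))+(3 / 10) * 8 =1191 / 340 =3.50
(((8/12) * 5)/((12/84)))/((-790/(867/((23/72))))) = -145656/1817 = -80.16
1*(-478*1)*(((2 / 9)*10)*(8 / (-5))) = 15296 / 9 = 1699.56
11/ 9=1.22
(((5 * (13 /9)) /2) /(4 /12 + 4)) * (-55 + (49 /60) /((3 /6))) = -1601 /36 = -44.47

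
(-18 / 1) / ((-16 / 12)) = 27 / 2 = 13.50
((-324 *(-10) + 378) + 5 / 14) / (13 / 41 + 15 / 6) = 2076937 / 1617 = 1284.44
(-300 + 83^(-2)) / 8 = -2066699 / 55112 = -37.50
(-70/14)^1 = -5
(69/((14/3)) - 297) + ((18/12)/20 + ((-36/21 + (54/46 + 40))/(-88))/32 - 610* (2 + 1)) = -4787998069/2266880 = -2112.15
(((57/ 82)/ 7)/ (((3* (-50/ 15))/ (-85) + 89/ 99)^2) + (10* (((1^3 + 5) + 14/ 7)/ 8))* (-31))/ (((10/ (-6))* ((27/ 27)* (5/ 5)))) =1562284904601/ 8401985270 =185.94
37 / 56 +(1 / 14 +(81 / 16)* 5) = 2917 / 112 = 26.04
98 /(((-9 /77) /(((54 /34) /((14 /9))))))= -14553 /17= -856.06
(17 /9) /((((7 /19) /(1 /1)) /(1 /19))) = 17 /63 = 0.27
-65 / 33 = -1.97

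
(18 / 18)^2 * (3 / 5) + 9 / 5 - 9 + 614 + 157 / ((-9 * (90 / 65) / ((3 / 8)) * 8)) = 10485667 / 17280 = 606.81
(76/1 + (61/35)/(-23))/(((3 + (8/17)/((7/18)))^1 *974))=346341/18705670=0.02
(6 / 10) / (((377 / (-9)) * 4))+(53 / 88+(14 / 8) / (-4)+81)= 81.16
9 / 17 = 0.53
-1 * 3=-3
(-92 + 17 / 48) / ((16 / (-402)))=294733 / 128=2302.60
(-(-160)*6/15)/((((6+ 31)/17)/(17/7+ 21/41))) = 918272/10619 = 86.47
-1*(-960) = 960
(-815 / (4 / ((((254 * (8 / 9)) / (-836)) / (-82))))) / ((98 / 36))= -103505 / 419881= -0.25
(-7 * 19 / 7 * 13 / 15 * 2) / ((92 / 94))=-11609 / 345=-33.65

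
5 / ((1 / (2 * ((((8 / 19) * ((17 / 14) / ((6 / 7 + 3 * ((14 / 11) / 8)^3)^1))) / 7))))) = 57925120 / 68934831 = 0.84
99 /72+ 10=91 /8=11.38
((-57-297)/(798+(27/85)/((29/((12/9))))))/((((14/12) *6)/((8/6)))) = -581740/6884871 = -0.08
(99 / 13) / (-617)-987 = -7916826 / 8021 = -987.01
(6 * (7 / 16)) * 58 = 609 / 4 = 152.25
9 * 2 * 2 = 36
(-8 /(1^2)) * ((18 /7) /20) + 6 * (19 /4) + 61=6193 /70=88.47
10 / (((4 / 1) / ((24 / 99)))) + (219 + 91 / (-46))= 330359 / 1518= 217.63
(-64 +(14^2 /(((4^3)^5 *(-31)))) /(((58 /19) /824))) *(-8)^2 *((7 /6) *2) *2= -9009409954993 /471334912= -19114.67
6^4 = 1296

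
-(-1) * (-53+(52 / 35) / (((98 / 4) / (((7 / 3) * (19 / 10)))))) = -193787 / 3675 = -52.73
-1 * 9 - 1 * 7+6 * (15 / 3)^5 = 18734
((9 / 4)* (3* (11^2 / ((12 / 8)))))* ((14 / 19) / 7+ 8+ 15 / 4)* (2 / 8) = 981189 / 608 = 1613.80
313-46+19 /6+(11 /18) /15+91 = 361.21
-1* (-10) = 10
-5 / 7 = -0.71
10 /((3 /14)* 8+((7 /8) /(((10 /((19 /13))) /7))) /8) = 582400 /106357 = 5.48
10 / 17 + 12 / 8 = 2.09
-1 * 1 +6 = 5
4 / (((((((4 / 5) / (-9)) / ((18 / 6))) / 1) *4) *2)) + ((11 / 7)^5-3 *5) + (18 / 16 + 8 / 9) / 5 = -21.89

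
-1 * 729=-729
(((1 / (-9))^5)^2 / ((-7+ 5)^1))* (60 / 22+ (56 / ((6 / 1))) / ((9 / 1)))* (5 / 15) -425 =-1320358083049234 / 3106724901291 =-425.00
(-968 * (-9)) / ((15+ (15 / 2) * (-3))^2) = 3872 / 25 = 154.88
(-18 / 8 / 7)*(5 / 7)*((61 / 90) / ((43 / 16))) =-122 / 2107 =-0.06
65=65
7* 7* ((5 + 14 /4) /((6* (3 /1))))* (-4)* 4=-3332 /9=-370.22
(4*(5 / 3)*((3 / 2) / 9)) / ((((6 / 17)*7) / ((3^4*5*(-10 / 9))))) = -4250 / 21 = -202.38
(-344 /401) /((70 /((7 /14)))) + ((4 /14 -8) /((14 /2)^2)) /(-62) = -76499 /21319165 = -0.00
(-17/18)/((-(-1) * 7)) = -17/126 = -0.13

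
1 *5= 5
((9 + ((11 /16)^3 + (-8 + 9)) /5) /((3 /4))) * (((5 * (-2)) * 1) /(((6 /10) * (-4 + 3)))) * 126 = 6641145 /256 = 25941.97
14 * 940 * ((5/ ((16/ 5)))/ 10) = 8225/ 4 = 2056.25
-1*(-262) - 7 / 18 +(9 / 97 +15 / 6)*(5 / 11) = 2523569 / 9603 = 262.79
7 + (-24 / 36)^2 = 67 / 9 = 7.44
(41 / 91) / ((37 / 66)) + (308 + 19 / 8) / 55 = 9550901 / 1481480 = 6.45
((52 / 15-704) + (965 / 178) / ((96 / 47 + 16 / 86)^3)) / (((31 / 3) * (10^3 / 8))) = -170777818028388161 / 315106135150720000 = -0.54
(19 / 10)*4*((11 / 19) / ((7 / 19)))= 418 / 35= 11.94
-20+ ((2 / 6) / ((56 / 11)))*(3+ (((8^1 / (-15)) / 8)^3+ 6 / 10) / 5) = -19.80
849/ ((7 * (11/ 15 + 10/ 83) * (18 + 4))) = 1057005/ 163702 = 6.46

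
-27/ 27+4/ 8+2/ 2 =1/ 2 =0.50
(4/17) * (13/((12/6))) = 26/17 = 1.53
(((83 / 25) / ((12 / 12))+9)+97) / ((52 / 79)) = 215907 / 1300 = 166.08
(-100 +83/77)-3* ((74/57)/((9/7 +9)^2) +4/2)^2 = -62227894246181/560259431424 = -111.07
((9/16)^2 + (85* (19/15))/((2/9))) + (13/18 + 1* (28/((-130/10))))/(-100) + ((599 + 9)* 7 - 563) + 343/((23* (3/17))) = 14681537887/3444480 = 4262.34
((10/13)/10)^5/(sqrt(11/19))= sqrt(209)/4084223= 0.00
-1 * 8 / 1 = -8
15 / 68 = 0.22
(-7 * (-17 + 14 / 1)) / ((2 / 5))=105 / 2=52.50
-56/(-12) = 14/3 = 4.67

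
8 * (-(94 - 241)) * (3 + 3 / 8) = 3969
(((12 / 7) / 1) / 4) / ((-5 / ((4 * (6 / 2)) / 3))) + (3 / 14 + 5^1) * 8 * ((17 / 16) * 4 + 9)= 19333 / 35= 552.37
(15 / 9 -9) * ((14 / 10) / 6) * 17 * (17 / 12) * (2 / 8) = -22253 / 2160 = -10.30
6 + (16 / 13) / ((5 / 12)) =582 / 65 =8.95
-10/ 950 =-1/ 95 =-0.01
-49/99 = -0.49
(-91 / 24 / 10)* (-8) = 91 / 30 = 3.03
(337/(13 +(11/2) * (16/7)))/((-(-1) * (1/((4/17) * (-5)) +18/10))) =47180/3401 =13.87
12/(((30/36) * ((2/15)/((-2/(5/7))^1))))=-1512/5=-302.40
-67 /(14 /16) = -76.57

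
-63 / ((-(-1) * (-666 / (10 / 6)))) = 35 / 222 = 0.16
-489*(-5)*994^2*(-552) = -1333492907040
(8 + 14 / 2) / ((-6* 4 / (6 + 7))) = -65 / 8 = -8.12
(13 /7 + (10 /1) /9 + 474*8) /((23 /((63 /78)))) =18391 /138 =133.27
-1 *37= -37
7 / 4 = 1.75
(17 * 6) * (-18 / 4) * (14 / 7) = -918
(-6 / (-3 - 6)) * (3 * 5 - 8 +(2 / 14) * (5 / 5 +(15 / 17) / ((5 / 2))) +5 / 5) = 650 / 119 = 5.46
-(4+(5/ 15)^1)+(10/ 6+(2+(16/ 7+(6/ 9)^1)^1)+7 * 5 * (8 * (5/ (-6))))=-4852/ 21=-231.05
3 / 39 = 1 / 13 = 0.08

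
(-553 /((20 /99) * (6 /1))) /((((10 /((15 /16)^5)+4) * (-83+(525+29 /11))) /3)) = -18292341375 /105827623456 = -0.17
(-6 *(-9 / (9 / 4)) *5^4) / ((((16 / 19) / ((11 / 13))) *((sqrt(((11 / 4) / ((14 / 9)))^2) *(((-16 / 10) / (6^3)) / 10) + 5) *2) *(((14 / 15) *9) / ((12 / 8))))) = 146953125 / 545857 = 269.22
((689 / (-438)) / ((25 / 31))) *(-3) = 21359 / 3650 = 5.85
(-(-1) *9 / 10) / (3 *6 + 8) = 9 / 260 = 0.03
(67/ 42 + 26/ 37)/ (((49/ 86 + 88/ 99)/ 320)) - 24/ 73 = 10753976376/ 21346003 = 503.79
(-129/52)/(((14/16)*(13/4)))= -1032/1183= -0.87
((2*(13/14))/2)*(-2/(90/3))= -13/210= -0.06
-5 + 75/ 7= 40/ 7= 5.71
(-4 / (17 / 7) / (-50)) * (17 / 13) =14 / 325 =0.04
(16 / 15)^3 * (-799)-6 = -3292954 / 3375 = -975.69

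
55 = 55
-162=-162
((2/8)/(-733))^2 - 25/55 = -42983109/94562864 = -0.45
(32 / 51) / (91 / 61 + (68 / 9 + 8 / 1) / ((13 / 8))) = 76128 / 1342439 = 0.06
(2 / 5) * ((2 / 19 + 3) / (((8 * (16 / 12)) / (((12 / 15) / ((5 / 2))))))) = 177 / 4750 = 0.04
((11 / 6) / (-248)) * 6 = -11 / 248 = -0.04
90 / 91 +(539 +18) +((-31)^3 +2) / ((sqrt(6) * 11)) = 50777 / 91 - 29789 * sqrt(6) / 66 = -547.58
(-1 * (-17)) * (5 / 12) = 85 / 12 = 7.08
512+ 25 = 537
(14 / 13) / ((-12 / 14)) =-49 / 39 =-1.26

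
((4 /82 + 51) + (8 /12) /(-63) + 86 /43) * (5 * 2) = 4109930 /7749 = 530.38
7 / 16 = 0.44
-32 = -32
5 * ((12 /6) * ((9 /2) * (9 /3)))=135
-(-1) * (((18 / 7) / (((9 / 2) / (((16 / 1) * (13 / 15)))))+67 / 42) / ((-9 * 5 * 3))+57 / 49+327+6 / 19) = 1238280833 / 3770550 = 328.41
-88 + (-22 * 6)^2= 17336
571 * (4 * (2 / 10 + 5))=59384 / 5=11876.80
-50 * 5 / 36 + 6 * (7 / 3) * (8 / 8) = 127 / 18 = 7.06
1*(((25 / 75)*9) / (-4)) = -3 / 4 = -0.75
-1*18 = -18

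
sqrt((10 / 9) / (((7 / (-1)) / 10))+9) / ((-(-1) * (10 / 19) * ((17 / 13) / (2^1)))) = 247 * sqrt(3269) / 1785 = 7.91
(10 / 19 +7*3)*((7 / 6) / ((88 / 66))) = 2863 / 152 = 18.84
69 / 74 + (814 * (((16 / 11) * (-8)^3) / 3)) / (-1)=44859599 / 222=202070.27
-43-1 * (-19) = -24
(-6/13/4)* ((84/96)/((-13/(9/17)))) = 189/45968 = 0.00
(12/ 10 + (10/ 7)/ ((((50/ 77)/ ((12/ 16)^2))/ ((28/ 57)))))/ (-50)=-687/ 19000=-0.04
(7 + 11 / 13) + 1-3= 76 / 13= 5.85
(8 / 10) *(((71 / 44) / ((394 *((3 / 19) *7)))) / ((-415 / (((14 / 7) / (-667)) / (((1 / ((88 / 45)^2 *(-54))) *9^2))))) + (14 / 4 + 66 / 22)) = 5.20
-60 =-60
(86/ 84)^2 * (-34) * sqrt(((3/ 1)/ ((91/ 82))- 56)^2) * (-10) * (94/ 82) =35825761750/ 1645371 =21773.67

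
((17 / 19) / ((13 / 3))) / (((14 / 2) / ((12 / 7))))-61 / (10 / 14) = -5164921 / 60515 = -85.35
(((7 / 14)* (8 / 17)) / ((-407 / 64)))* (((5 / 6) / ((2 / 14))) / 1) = -4480 / 20757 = -0.22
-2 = -2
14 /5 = 2.80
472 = 472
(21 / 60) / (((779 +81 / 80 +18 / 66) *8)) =11 / 196186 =0.00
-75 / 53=-1.42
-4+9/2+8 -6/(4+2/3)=101/14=7.21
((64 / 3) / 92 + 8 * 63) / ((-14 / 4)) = -69584 / 483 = -144.07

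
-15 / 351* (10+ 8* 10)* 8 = -400 / 13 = -30.77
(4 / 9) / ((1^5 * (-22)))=-2 / 99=-0.02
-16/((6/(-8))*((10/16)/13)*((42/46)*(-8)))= -19136/315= -60.75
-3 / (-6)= 1 / 2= 0.50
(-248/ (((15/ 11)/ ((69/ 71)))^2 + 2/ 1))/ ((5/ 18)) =-31748464/ 141135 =-224.95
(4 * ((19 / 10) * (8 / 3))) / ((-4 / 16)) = -1216 / 15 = -81.07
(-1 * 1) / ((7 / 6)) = -6 / 7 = -0.86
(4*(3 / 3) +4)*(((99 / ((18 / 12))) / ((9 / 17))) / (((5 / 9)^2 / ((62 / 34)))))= 147312 / 25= 5892.48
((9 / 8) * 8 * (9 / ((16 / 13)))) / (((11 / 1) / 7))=7371 / 176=41.88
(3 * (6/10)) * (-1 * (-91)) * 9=7371/5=1474.20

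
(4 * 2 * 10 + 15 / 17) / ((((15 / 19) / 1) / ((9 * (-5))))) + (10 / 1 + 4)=-4596.29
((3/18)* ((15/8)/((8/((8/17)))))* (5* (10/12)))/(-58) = -125/94656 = -0.00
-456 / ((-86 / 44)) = 10032 / 43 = 233.30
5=5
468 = 468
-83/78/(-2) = 83/156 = 0.53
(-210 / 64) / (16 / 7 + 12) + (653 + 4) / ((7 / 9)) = 3783291 / 4480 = 844.48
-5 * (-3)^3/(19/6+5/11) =8910/239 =37.28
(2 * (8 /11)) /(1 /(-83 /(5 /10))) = -2656 /11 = -241.45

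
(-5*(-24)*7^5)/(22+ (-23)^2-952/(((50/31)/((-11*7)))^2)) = -1260525000/1355724647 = -0.93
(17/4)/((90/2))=17/180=0.09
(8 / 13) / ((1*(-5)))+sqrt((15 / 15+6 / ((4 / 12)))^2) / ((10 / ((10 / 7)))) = 1179 / 455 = 2.59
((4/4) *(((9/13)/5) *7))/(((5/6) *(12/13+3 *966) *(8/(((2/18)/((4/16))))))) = 7/314050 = 0.00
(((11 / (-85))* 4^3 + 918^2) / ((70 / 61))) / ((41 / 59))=128899689382 / 121975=1056771.38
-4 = -4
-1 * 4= -4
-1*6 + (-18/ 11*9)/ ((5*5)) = -1812/ 275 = -6.59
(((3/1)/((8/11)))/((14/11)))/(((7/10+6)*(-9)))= -605/11256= -0.05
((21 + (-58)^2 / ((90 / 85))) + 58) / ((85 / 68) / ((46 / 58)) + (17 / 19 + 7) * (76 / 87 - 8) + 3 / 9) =-1485529060 / 24796869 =-59.91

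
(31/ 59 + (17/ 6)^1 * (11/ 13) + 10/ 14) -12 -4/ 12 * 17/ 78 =-407612/ 48321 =-8.44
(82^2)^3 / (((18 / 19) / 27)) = 8664190135584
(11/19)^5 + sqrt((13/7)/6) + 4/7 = sqrt(546)/42 + 11031753/17332693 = 1.19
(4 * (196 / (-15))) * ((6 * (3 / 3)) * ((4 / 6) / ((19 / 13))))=-40768 / 285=-143.05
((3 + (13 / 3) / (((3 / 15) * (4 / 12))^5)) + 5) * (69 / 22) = 227053677 / 22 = 10320621.68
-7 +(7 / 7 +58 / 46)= -109 / 23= -4.74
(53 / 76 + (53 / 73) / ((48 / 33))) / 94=26553 / 2086048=0.01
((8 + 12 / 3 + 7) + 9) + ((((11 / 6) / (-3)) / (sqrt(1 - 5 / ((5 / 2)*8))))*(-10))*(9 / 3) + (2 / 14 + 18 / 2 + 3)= 110*sqrt(3) / 9 + 281 / 7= 61.31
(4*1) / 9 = 4 / 9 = 0.44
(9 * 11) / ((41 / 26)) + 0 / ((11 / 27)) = 2574 / 41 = 62.78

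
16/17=0.94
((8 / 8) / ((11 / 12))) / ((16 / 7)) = 21 / 44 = 0.48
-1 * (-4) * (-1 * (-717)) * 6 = 17208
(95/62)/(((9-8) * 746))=95/46252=0.00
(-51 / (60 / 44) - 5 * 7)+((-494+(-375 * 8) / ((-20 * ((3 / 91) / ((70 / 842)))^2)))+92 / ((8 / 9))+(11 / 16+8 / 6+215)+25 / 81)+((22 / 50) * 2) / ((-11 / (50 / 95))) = 15456212522693 / 21821911920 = 708.29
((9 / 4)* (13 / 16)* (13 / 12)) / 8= 507 / 2048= 0.25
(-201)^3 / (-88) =8120601 / 88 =92279.56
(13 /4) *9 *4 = 117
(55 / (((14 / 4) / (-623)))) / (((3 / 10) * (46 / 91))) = -4454450 / 69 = -64557.25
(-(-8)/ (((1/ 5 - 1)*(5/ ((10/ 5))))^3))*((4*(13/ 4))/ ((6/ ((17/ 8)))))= -221/ 48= -4.60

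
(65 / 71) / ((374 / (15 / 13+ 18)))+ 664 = 17633101 / 26554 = 664.05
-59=-59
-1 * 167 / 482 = -167 / 482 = -0.35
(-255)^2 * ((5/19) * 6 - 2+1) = 715275/19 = 37646.05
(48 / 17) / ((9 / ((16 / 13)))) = 256 / 663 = 0.39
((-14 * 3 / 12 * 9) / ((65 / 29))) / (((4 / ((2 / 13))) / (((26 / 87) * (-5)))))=21 / 26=0.81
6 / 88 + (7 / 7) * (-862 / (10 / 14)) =-265481 / 220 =-1206.73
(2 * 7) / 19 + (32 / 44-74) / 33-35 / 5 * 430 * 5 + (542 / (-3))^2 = 363933190 / 20691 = 17588.96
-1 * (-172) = 172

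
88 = 88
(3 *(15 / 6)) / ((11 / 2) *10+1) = 0.13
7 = 7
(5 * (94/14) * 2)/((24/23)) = 64.35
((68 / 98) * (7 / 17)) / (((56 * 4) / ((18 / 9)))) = 1 / 392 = 0.00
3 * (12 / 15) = 12 / 5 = 2.40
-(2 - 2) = 0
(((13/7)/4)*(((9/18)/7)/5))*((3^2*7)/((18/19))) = 247/560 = 0.44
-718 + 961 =243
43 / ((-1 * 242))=-43 / 242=-0.18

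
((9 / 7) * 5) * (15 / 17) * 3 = 2025 / 119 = 17.02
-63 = -63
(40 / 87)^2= 1600 / 7569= 0.21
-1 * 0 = 0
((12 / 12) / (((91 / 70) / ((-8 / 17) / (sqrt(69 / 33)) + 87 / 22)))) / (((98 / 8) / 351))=46980 / 539- 8640 * sqrt(253) / 19159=79.99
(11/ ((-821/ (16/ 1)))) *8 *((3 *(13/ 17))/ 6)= -9152/ 13957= -0.66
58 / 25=2.32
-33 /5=-6.60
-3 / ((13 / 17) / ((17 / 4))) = -867 / 52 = -16.67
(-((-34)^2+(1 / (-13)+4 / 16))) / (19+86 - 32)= -60121 / 3796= -15.84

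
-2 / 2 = -1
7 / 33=0.21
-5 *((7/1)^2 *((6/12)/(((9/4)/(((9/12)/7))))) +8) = -275/6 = -45.83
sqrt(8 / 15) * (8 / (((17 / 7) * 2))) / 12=14 * sqrt(30) / 765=0.10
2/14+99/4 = 697/28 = 24.89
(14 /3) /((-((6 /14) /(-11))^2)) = -83006 /27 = -3074.30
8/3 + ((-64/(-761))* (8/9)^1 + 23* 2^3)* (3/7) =81.56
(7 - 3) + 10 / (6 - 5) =14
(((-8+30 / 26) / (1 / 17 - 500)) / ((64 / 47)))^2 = 5056774321 / 50001416884224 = 0.00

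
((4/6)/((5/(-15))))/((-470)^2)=-1/110450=-0.00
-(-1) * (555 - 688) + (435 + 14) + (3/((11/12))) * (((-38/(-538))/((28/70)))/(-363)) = 113139754/358039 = 316.00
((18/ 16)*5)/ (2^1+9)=45/ 88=0.51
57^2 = 3249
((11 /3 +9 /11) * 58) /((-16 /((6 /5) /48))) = -1073 /2640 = -0.41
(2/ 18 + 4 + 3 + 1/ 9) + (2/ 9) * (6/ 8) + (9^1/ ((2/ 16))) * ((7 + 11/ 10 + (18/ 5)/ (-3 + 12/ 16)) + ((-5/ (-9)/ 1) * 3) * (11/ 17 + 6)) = 389549/ 306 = 1273.04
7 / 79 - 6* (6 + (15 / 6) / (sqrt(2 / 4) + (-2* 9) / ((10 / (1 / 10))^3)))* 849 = -301823152096921531 / 9874999993601 - 1591875000000000* sqrt(2) / 124999999919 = -48574.38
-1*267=-267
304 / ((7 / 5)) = 1520 / 7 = 217.14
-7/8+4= 25/8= 3.12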